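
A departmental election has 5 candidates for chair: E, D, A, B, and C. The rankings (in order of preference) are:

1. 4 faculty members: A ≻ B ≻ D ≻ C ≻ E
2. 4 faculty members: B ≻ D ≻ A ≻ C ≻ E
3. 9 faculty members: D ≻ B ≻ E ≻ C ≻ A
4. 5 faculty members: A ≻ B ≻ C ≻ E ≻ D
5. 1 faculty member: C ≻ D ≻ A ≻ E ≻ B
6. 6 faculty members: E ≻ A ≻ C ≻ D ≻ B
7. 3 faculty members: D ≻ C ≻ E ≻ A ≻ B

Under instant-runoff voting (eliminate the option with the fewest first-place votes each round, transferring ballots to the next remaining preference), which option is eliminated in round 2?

B

Round 1: E 6, D 12, A 9, B 4, C 1. Eliminate C.
Round 2: E 6, D 13, A 9, B 4. Eliminate B.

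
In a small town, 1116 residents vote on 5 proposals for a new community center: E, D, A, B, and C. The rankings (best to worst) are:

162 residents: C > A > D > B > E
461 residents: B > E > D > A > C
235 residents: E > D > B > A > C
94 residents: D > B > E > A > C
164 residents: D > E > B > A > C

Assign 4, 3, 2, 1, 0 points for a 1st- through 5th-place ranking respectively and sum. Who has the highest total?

E: 162·0 + 461·3 + 235·4 + 94·2 + 164·3 = 3003
D: 162·2 + 461·2 + 235·3 + 94·4 + 164·4 = 2983
A: 162·3 + 461·1 + 235·1 + 94·1 + 164·1 = 1440
B: 162·1 + 461·4 + 235·2 + 94·3 + 164·2 = 3086
C: 162·4 + 461·0 + 235·0 + 94·0 + 164·0 = 648
B has the highest Borda score (3086).

B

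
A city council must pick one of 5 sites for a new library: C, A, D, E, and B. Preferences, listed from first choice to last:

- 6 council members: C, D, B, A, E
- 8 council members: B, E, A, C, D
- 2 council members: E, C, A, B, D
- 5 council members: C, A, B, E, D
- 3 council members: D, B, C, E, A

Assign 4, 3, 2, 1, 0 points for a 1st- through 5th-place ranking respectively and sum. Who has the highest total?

C: 6·4 + 8·1 + 2·3 + 5·4 + 3·2 = 64
A: 6·1 + 8·2 + 2·2 + 5·3 + 3·0 = 41
D: 6·3 + 8·0 + 2·0 + 5·0 + 3·4 = 30
E: 6·0 + 8·3 + 2·4 + 5·1 + 3·1 = 40
B: 6·2 + 8·4 + 2·1 + 5·2 + 3·3 = 65
B has the highest Borda score (65).

B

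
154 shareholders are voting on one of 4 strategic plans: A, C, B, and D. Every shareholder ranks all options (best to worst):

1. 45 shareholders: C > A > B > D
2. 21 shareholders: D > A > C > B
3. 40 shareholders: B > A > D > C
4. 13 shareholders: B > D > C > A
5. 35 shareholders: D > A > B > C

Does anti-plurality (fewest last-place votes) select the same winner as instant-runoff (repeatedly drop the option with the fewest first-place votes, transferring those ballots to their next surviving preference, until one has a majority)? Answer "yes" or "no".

Anti-plurality — last-place votes: A 13, C 75, B 21, D 45. Winner: A.
Instant-runoff — R1 A 0, C 45, B 53, D 56 (A out); R2 C 45, B 53, D 56 (C out); R3 B 98, D 56 (B winner). Winner: B.
The two methods disagree.

no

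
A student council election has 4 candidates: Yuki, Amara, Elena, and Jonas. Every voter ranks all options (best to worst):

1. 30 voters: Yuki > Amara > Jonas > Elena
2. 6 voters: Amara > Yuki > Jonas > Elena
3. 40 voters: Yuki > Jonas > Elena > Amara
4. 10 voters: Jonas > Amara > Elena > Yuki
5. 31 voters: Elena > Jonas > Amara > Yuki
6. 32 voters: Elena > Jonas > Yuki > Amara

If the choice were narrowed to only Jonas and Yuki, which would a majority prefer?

Voters preferring Jonas to Yuki: 73; preferring Yuki to Jonas: 76.
Yuki wins the head-to-head.

Yuki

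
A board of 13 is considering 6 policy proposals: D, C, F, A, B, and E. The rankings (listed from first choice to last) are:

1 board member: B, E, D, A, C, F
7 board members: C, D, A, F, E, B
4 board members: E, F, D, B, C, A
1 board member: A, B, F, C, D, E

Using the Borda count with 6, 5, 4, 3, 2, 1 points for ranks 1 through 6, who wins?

D: 1·4 + 7·5 + 4·4 + 1·2 = 57
C: 1·2 + 7·6 + 4·2 + 1·3 = 55
F: 1·1 + 7·3 + 4·5 + 1·4 = 46
A: 1·3 + 7·4 + 4·1 + 1·6 = 41
B: 1·6 + 7·1 + 4·3 + 1·5 = 30
E: 1·5 + 7·2 + 4·6 + 1·1 = 44
D has the highest Borda score (57).

D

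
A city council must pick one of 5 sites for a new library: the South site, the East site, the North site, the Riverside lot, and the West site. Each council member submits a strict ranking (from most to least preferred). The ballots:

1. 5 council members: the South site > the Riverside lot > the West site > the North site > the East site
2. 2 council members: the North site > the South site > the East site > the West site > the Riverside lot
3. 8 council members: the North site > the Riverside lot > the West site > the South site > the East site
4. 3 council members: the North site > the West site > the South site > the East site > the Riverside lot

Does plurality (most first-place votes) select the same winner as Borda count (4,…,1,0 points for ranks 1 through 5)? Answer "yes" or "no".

Plurality — first-place votes: the South site 5, the East site 0, the North site 13, the Riverside lot 0, the West site 0. Winner: the North site.
Borda — scores: the South site 40, the East site 7, the North site 57, the Riverside lot 39, the West site 37. Winner: the North site.
The two methods agree.

yes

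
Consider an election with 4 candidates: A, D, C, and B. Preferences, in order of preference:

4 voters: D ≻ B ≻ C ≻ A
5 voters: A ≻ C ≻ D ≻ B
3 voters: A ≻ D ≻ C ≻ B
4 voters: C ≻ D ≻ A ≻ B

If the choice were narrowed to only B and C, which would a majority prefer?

Voters preferring B to C: 4; preferring C to B: 12.
C wins the head-to-head.

C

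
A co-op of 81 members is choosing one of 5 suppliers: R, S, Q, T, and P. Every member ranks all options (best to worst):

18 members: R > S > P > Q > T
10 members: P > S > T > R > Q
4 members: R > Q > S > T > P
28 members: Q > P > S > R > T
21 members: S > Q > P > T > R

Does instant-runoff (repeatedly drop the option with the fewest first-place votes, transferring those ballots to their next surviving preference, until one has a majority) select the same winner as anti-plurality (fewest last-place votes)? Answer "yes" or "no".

Instant-runoff — R1 R 22, S 21, Q 28, T 0, P 10 (T out); R2 R 22, S 21, Q 28, P 10 (P out); R3 R 22, S 31, Q 28 (R out); R4 S 49, Q 32 (S winner). Winner: S.
Anti-plurality — last-place votes: R 21, S 0, Q 10, T 46, P 4. Winner: S.
The two methods agree.

yes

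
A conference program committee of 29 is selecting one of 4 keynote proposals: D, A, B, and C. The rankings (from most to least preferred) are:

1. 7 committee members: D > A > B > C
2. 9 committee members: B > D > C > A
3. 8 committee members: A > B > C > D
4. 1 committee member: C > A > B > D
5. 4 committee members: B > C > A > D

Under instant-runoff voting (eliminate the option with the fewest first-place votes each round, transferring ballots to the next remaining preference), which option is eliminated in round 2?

Round 1: D 7, A 8, B 13, C 1. Eliminate C.
Round 2: D 7, A 9, B 13. Eliminate D.

D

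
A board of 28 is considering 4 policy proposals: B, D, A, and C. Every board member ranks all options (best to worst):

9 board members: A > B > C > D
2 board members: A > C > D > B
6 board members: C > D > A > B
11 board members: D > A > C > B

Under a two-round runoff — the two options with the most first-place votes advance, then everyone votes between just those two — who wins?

Round 1 first-place votes: B 0, D 11, A 11, C 6.
D and A advance.
Runoff: D is preferred to A by 17 voters; A by 11.
D wins the runoff.

D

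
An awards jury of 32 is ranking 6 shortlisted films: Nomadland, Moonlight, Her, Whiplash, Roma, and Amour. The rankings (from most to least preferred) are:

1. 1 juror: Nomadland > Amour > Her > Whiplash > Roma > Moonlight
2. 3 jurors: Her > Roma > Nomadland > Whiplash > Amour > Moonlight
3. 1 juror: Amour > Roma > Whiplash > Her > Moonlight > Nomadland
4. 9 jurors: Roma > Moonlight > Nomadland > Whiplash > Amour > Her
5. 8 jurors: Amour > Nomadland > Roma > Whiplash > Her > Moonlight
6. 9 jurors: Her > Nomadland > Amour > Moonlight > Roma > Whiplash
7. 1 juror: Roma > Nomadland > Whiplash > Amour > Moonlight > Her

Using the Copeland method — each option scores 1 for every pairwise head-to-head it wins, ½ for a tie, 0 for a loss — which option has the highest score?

Nomadland: beats Moonlight, Her, Whiplash, Roma, and Amour → score 5.
Moonlight: beats Whiplash; loses to Nomadland, Her, Roma, and Amour → score 1.
Her: beats Moonlight; loses to Nomadland, Whiplash, Roma, and Amour → score 1.
Whiplash: beats Her; loses to Nomadland, Moonlight, Roma, and Amour → score 1.
Roma: beats Moonlight, Her, and Whiplash; loses to Nomadland and Amour → score 3.
Amour: beats Moonlight, Her, Whiplash, and Roma; loses to Nomadland → score 4.
Nomadland has the best pairwise record.

Nomadland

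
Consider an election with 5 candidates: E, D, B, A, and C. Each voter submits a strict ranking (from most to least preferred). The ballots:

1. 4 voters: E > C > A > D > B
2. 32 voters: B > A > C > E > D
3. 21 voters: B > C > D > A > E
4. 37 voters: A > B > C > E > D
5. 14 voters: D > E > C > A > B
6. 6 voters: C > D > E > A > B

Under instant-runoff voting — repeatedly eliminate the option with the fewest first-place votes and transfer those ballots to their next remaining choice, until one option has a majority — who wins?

Round 1: E 4, D 14, B 53, A 37, C 6. Eliminate E.
Round 2: D 14, B 53, A 37, C 10. Eliminate C.
Round 3: D 20, B 53, A 41. Eliminate D.
Round 4: B 53, A 61. A has a majority.

A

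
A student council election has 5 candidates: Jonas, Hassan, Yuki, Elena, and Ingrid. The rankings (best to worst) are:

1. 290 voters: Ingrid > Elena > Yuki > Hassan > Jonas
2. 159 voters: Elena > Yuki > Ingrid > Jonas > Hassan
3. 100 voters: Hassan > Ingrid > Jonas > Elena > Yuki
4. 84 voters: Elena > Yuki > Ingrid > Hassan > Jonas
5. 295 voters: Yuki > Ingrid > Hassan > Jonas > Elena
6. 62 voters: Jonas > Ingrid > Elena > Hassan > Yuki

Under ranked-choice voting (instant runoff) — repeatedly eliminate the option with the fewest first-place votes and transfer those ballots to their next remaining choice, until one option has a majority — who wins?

Round 1: Jonas 62, Hassan 100, Yuki 295, Elena 243, Ingrid 290. Eliminate Jonas.
Round 2: Hassan 100, Yuki 295, Elena 243, Ingrid 352. Eliminate Hassan.
Round 3: Yuki 295, Elena 243, Ingrid 452. Eliminate Elena.
Round 4: Yuki 538, Ingrid 452. Yuki has a majority.

Yuki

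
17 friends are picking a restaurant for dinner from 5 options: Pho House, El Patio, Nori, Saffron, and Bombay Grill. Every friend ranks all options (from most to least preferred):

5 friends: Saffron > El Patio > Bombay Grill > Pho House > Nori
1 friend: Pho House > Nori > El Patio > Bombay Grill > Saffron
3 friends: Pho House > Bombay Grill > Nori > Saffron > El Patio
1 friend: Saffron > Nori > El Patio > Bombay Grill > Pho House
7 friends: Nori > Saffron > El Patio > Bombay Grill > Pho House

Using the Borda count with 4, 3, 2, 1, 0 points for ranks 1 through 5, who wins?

Pho House: 5·1 + 1·4 + 3·4 + 1·0 + 7·0 = 21
El Patio: 5·3 + 1·2 + 3·0 + 1·2 + 7·2 = 33
Nori: 5·0 + 1·3 + 3·2 + 1·3 + 7·4 = 40
Saffron: 5·4 + 1·0 + 3·1 + 1·4 + 7·3 = 48
Bombay Grill: 5·2 + 1·1 + 3·3 + 1·1 + 7·1 = 28
Saffron has the highest Borda score (48).

Saffron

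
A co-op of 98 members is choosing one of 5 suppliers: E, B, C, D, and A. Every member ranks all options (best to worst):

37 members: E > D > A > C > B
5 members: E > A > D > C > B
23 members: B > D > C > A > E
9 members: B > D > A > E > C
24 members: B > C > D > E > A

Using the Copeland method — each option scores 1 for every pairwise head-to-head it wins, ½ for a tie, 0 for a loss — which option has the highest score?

E: beats C and A; loses to B and D → score 2.
B: beats E, C, D, and A → score 4.
C: loses to E, B, D, and A → score 0.
D: beats E, C, and A; loses to B → score 3.
A: beats C; loses to E, B, and D → score 1.
B has the best pairwise record.

B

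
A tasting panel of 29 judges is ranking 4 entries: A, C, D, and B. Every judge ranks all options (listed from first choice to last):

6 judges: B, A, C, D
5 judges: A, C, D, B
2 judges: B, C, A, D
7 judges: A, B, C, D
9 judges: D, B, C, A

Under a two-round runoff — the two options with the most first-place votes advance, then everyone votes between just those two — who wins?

A

Round 1 first-place votes: A 12, C 0, D 9, B 8.
A and D advance.
Runoff: A is preferred to D by 20 voters; D by 9.
A wins the runoff.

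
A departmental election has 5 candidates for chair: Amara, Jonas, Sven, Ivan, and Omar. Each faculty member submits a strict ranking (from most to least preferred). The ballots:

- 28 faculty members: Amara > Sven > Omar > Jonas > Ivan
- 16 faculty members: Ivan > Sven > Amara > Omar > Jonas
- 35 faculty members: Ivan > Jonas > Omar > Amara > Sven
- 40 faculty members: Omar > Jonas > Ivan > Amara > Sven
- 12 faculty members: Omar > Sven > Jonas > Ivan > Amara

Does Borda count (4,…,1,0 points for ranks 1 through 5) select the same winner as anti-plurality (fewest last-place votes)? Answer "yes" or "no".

Borda — scores: Amara 219, Jonas 277, Sven 168, Ivan 296, Omar 350. Winner: Omar.
Anti-plurality — last-place votes: Amara 12, Jonas 16, Sven 75, Ivan 28, Omar 0. Winner: Omar.
The two methods agree.

yes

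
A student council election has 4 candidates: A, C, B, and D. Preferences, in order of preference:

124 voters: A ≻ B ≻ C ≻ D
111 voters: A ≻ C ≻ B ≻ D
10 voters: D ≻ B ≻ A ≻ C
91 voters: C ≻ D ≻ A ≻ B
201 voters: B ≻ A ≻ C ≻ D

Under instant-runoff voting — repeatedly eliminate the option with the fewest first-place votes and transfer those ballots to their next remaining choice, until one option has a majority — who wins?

A

Round 1: A 235, C 91, B 201, D 10. Eliminate D.
Round 2: A 235, C 91, B 211. Eliminate C.
Round 3: A 326, B 211. A has a majority.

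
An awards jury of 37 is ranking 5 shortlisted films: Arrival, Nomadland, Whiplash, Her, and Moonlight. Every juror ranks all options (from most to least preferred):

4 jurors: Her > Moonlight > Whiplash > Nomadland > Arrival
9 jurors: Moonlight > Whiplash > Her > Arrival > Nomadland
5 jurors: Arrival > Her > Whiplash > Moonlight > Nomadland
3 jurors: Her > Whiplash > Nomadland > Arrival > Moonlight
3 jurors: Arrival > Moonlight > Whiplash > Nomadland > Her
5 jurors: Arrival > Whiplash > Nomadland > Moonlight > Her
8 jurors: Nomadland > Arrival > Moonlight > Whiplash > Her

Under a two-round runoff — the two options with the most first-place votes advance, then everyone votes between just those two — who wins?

Round 1 first-place votes: Arrival 13, Nomadland 8, Whiplash 0, Her 7, Moonlight 9.
Arrival and Moonlight advance.
Runoff: Arrival is preferred to Moonlight by 24 voters; Moonlight by 13.
Arrival wins the runoff.

Arrival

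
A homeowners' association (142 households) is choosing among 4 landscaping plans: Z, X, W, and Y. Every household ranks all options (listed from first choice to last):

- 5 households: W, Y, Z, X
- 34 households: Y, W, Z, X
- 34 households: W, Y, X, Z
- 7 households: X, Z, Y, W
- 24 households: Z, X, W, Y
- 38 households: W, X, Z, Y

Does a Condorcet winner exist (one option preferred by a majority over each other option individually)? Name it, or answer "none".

W

W vs Z: 111–31 for W.
W vs X: 111–31 for W.
W vs Y: 101–41 for W.
W beats every other option head-to-head.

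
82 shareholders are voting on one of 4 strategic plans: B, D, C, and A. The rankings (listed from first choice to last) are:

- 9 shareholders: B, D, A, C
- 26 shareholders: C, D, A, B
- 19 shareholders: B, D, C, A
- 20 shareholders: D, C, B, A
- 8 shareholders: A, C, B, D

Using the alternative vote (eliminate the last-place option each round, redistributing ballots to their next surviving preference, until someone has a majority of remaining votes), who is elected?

Round 1: B 28, D 20, C 26, A 8. Eliminate A.
Round 2: B 28, D 20, C 34. Eliminate D.
Round 3: B 28, C 54. C has a majority.

C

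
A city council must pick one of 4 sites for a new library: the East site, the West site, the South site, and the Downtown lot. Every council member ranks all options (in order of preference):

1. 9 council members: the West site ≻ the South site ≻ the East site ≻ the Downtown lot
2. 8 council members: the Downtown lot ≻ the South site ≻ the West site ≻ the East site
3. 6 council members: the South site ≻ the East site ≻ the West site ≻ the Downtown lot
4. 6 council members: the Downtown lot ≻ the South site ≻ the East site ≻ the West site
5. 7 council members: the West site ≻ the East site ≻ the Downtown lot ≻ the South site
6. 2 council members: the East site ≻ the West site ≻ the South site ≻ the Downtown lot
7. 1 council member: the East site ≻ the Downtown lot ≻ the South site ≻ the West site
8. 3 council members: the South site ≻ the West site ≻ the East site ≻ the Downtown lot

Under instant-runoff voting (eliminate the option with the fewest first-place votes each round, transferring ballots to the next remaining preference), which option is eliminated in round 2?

Round 1: the East site 3, the West site 16, the South site 9, the Downtown lot 14. Eliminate the East site.
Round 2: the West site 18, the South site 9, the Downtown lot 15. Eliminate the South site.

the South site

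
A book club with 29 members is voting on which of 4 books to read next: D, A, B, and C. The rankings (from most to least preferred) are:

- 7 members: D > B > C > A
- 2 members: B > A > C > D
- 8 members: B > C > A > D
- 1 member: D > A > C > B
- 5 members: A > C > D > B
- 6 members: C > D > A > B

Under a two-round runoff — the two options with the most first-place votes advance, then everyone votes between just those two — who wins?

D

Round 1 first-place votes: D 8, A 5, B 10, C 6.
B and D advance.
Runoff: B is preferred to D by 10 voters; D by 19.
D wins the runoff.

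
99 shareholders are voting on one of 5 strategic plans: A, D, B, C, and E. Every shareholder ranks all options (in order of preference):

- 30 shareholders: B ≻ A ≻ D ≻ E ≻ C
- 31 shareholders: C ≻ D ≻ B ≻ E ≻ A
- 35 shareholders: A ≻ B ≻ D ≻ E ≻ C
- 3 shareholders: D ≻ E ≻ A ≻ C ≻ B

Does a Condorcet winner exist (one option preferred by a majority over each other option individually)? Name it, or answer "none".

B

B vs A: 61–38 for B.
B vs D: 65–34 for B.
B vs C: 65–34 for B.
B vs E: 96–3 for B.
B beats every other option head-to-head.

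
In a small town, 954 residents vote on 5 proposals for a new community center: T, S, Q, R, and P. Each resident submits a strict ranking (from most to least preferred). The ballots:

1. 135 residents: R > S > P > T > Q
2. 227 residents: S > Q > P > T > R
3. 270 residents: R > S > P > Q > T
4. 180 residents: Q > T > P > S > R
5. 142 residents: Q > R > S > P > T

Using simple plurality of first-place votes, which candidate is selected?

First-place votes: T 0, S 227, Q 322, R 405, P 0.
R has the most first-place votes.

R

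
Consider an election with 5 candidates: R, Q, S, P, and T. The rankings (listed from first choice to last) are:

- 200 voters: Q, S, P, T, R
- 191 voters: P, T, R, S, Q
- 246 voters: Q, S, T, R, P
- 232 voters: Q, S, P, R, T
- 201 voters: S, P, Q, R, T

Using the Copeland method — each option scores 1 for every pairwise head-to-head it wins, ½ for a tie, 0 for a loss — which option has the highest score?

Q

R: loses to Q, S, P, and T → score 0.
Q: beats R, S, P, and T → score 4.
S: beats R, P, and T; loses to Q → score 3.
P: beats R and T; loses to Q and S → score 2.
T: beats R; loses to Q, S, and P → score 1.
Q has the best pairwise record.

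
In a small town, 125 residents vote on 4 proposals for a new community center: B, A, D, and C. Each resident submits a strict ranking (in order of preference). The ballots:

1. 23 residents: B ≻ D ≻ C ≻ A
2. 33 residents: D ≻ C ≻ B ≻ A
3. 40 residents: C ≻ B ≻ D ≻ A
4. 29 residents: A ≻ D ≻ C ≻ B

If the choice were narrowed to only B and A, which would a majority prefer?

Voters preferring B to A: 96; preferring A to B: 29.
B wins the head-to-head.

B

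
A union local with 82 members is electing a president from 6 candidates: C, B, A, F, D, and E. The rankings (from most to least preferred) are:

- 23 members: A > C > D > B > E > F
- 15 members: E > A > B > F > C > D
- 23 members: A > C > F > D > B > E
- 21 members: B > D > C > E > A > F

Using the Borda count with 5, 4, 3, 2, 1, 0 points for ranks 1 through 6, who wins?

A

C: 23·4 + 15·1 + 23·4 + 21·3 = 262
B: 23·2 + 15·3 + 23·1 + 21·5 = 219
A: 23·5 + 15·4 + 23·5 + 21·1 = 311
F: 23·0 + 15·2 + 23·3 + 21·0 = 99
D: 23·3 + 15·0 + 23·2 + 21·4 = 199
E: 23·1 + 15·5 + 23·0 + 21·2 = 140
A has the highest Borda score (311).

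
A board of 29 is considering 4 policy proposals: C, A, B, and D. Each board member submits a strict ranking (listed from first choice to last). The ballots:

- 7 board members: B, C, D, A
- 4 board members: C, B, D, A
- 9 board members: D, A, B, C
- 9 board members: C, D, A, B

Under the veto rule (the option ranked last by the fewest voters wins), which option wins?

Last-place votes: C 9, A 11, B 9, D 0.
D is ranked last by the fewest voters, so D wins.

D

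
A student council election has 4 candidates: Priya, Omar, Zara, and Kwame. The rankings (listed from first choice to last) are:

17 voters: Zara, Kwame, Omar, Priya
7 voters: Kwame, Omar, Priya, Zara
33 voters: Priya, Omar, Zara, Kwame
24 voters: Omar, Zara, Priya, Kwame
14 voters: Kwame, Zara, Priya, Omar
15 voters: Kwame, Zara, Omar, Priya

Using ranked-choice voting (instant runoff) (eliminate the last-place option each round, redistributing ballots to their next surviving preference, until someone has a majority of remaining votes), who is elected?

Priya

Round 1: Priya 33, Omar 24, Zara 17, Kwame 36. Eliminate Zara.
Round 2: Priya 33, Omar 24, Kwame 53. Eliminate Omar.
Round 3: Priya 57, Kwame 53. Priya has a majority.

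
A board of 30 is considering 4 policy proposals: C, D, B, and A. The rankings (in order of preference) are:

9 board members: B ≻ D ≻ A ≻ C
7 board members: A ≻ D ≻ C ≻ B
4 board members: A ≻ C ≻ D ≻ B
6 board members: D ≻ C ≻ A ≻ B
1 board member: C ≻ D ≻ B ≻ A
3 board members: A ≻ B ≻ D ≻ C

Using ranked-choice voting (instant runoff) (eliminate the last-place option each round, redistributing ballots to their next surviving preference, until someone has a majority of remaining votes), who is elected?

A

Round 1: C 1, D 6, B 9, A 14. Eliminate C.
Round 2: D 7, B 9, A 14. Eliminate D.
Round 3: B 10, A 20. A has a majority.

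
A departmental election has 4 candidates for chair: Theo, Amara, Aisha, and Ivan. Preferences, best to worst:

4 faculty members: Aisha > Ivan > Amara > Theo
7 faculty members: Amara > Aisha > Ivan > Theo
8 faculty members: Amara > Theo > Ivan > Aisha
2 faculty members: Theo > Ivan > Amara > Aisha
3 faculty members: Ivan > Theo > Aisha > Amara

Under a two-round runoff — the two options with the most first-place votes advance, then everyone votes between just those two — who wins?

Round 1 first-place votes: Theo 2, Amara 15, Aisha 4, Ivan 3.
Amara and Aisha advance.
Runoff: Amara is preferred to Aisha by 17 voters; Aisha by 7.
Amara wins the runoff.

Amara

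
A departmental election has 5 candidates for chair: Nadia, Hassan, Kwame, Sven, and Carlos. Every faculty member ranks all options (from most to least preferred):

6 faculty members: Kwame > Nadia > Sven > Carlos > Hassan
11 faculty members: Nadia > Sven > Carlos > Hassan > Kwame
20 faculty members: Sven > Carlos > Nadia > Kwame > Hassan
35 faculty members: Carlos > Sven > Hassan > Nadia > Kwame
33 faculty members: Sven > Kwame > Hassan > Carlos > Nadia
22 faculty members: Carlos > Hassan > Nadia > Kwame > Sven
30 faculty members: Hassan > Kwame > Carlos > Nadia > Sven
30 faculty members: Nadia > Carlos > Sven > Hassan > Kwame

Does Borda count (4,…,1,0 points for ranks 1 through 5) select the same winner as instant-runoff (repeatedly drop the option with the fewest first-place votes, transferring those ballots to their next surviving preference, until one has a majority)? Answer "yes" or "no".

yes

Borda — scores: Nadia 331, Hassan 363, Kwame 255, Sven 422, Carlos 499. Winner: Carlos.
Instant-runoff — R1 Nadia 41, Hassan 30, Kwame 6, Sven 53, Carlos 57 (Kwame out); R2 Nadia 47, Hassan 30, Sven 53, Carlos 57 (Hassan out); R3 Nadia 47, Sven 53, Carlos 87 (Nadia out); R4 Sven 70, Carlos 117 (Carlos winner). Winner: Carlos.
The two methods agree.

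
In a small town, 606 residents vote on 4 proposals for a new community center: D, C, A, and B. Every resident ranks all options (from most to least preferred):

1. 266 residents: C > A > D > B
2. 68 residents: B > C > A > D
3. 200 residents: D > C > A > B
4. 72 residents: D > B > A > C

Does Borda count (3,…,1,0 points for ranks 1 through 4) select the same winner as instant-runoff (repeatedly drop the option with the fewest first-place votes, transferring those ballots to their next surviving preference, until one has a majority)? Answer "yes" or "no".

Borda — scores: D 1082, C 1334, A 872, B 348. Winner: C.
Instant-runoff — R1 D 272, C 266, A 0, B 68 (A out); R2 D 272, C 266, B 68 (B out); R3 D 272, C 334 (C winner). Winner: C.
The two methods agree.

yes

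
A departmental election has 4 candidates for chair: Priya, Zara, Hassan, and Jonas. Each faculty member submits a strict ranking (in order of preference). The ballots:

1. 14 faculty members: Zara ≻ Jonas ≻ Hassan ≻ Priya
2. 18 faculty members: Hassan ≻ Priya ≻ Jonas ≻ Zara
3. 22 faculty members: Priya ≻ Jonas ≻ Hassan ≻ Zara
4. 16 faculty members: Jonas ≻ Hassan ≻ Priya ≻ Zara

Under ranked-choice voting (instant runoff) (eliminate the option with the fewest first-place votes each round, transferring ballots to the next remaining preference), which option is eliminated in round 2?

Round 1: Priya 22, Zara 14, Hassan 18, Jonas 16. Eliminate Zara.
Round 2: Priya 22, Hassan 18, Jonas 30. Eliminate Hassan.

Hassan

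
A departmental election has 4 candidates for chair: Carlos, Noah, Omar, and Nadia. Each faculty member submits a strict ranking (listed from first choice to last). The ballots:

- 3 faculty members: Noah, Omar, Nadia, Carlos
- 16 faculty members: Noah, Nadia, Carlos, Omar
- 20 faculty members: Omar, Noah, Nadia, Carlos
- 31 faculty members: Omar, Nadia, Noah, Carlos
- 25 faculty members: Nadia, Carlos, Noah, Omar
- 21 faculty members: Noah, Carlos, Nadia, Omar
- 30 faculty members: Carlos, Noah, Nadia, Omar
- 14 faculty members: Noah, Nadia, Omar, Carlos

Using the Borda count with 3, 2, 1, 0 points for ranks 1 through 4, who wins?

Noah

Carlos: 3·0 + 16·1 + 20·0 + 31·0 + 25·2 + 21·2 + 30·3 + 14·0 = 198
Noah: 3·3 + 16·3 + 20·2 + 31·1 + 25·1 + 21·3 + 30·2 + 14·3 = 318
Omar: 3·2 + 16·0 + 20·3 + 31·3 + 25·0 + 21·0 + 30·0 + 14·1 = 173
Nadia: 3·1 + 16·2 + 20·1 + 31·2 + 25·3 + 21·1 + 30·1 + 14·2 = 271
Noah has the highest Borda score (318).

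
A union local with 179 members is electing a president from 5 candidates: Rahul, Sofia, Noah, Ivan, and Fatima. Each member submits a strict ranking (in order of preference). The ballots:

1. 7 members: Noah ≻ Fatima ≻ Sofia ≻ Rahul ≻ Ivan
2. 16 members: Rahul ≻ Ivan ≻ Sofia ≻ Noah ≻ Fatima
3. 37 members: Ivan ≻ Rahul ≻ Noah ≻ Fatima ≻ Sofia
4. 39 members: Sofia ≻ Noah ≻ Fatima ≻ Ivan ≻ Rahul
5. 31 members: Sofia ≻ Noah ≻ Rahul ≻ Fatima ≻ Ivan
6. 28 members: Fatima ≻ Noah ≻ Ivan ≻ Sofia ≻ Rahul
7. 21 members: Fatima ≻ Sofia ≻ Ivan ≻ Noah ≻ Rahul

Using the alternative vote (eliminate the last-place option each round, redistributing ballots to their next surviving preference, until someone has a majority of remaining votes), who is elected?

Round 1: Rahul 16, Sofia 70, Noah 7, Ivan 37, Fatima 49. Eliminate Noah.
Round 2: Rahul 16, Sofia 70, Ivan 37, Fatima 56. Eliminate Rahul.
Round 3: Sofia 70, Ivan 53, Fatima 56. Eliminate Ivan.
Round 4: Sofia 86, Fatima 93. Fatima has a majority.

Fatima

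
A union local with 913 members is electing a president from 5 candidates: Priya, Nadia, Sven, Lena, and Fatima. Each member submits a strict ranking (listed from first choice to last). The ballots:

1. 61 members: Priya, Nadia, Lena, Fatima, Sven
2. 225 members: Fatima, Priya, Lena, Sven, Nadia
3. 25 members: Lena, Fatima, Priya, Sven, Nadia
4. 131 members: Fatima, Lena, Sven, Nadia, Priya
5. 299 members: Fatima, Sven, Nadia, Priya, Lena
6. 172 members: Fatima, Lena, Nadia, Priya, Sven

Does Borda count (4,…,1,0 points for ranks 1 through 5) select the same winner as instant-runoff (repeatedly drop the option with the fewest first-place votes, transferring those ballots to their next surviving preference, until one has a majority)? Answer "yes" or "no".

Borda — scores: Priya 1440, Nadia 1256, Sven 1409, Lena 1581, Fatima 3444. Winner: Fatima.
Instant-runoff — R1 Priya 61, Nadia 0, Sven 0, Lena 25, Fatima 827 (Fatima winner). Winner: Fatima.
The two methods agree.

yes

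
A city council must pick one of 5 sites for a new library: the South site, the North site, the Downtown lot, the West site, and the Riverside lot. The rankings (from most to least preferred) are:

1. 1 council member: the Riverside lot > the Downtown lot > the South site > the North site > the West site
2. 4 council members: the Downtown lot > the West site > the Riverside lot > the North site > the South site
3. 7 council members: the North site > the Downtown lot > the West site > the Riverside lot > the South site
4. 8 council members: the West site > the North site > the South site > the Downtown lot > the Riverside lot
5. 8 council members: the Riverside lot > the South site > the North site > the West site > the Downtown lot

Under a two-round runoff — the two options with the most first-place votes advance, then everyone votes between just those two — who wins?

the West site

Round 1 first-place votes: the South site 0, the North site 7, the Downtown lot 4, the West site 8, the Riverside lot 9.
the Riverside lot and the West site advance.
Runoff: the Riverside lot is preferred to the West site by 9 voters; the West site by 19.
the West site wins the runoff.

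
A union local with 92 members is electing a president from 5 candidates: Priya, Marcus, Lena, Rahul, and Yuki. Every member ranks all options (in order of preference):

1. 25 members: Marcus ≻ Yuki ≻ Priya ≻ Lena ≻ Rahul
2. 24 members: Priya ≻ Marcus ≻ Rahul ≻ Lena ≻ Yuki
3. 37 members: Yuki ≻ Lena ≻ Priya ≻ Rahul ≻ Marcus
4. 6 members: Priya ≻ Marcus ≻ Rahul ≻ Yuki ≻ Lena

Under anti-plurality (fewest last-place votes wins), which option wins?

Priya

Last-place votes: Priya 0, Marcus 37, Lena 6, Rahul 25, Yuki 24.
Priya is ranked last by the fewest voters, so Priya wins.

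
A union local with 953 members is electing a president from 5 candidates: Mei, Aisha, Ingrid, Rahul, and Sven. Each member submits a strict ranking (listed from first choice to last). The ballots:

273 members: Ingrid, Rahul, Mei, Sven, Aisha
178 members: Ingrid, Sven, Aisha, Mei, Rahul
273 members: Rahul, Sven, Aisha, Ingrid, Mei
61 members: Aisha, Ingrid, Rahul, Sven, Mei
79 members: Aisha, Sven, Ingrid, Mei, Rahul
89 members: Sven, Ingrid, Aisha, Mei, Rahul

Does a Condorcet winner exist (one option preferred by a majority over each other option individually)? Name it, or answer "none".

Ingrid

Ingrid vs Mei: 953–0 for Ingrid.
Ingrid vs Aisha: 540–413 for Ingrid.
Ingrid vs Rahul: 680–273 for Ingrid.
Ingrid vs Sven: 512–441 for Ingrid.
Ingrid beats every other option head-to-head.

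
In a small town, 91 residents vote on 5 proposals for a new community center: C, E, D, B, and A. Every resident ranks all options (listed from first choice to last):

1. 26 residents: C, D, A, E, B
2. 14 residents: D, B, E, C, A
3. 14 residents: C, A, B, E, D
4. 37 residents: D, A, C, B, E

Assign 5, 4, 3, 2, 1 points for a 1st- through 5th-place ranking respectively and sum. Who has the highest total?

D

C: 26·5 + 14·2 + 14·5 + 37·3 = 339
E: 26·2 + 14·3 + 14·2 + 37·1 = 159
D: 26·4 + 14·5 + 14·1 + 37·5 = 373
B: 26·1 + 14·4 + 14·3 + 37·2 = 198
A: 26·3 + 14·1 + 14·4 + 37·4 = 296
D has the highest Borda score (373).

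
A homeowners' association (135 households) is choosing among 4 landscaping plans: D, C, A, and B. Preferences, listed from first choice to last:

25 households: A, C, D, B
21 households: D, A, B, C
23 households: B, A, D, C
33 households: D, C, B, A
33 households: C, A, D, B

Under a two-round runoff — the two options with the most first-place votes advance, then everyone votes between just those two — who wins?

Round 1 first-place votes: D 54, C 33, A 25, B 23.
D and C advance.
Runoff: D is preferred to C by 77 voters; C by 58.
D wins the runoff.

D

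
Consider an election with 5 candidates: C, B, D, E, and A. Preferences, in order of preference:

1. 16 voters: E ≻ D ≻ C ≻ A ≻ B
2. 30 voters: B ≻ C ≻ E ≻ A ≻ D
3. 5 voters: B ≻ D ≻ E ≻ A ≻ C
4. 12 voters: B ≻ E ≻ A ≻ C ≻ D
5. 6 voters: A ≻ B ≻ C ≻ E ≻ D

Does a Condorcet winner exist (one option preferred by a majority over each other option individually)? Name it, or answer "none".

B

B vs C: 53–16 for B.
B vs D: 53–16 for B.
B vs E: 53–16 for B.
B vs A: 47–22 for B.
B beats every other option head-to-head.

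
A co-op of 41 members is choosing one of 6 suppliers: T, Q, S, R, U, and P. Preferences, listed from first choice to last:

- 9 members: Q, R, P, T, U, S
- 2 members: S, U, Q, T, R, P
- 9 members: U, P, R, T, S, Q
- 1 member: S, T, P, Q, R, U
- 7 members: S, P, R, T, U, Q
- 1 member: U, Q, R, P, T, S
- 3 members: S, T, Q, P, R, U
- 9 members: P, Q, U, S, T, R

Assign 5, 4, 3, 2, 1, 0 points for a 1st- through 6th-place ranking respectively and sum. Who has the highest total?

P

T: 9·2 + 2·2 + 9·2 + 1·4 + 7·2 + 1·1 + 3·4 + 9·1 = 80
Q: 9·5 + 2·3 + 9·0 + 1·2 + 7·0 + 1·4 + 3·3 + 9·4 = 102
S: 9·0 + 2·5 + 9·1 + 1·5 + 7·5 + 1·0 + 3·5 + 9·2 = 92
R: 9·4 + 2·1 + 9·3 + 1·1 + 7·3 + 1·3 + 3·1 + 9·0 = 93
U: 9·1 + 2·4 + 9·5 + 1·0 + 7·1 + 1·5 + 3·0 + 9·3 = 101
P: 9·3 + 2·0 + 9·4 + 1·3 + 7·4 + 1·2 + 3·2 + 9·5 = 147
P has the highest Borda score (147).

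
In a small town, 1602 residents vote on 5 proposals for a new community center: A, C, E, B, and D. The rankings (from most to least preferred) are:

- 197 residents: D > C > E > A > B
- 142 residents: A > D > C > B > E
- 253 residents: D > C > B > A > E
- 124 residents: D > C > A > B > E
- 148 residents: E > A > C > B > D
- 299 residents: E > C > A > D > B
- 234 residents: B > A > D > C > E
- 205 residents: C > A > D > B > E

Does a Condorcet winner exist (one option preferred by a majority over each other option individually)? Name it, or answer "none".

none

Checking pairwise contests:
C beats A 1078–524.
D beats C 950–652.
A beats E 958–644.
A beats B 1115–487.
A beats D 1028–574.
Every option loses at least one head-to-head, so there is no Condorcet winner.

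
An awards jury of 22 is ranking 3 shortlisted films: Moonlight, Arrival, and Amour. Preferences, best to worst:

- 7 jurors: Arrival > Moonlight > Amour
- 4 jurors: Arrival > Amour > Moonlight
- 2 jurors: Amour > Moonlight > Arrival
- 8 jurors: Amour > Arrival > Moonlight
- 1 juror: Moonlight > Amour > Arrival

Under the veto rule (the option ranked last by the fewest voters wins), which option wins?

Last-place votes: Moonlight 12, Arrival 3, Amour 7.
Arrival is ranked last by the fewest voters, so Arrival wins.

Arrival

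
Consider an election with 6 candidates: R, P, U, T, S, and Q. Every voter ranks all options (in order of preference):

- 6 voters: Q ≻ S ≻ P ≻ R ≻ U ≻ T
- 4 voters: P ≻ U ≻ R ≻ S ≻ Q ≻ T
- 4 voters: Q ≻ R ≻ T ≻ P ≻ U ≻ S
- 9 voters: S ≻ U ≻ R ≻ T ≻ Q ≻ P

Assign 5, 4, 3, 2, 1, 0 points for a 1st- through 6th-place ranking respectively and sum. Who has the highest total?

R: 6·2 + 4·3 + 4·4 + 9·3 = 67
P: 6·3 + 4·5 + 4·2 + 9·0 = 46
U: 6·1 + 4·4 + 4·1 + 9·4 = 62
T: 6·0 + 4·0 + 4·3 + 9·2 = 30
S: 6·4 + 4·2 + 4·0 + 9·5 = 77
Q: 6·5 + 4·1 + 4·5 + 9·1 = 63
S has the highest Borda score (77).

S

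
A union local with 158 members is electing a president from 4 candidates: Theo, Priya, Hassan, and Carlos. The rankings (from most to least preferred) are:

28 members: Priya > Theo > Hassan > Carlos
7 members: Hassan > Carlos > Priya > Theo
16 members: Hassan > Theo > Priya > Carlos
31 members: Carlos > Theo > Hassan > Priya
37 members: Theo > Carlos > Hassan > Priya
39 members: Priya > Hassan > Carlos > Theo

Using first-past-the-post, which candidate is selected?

Priya

First-place votes: Theo 37, Priya 67, Hassan 23, Carlos 31.
Priya has the most first-place votes.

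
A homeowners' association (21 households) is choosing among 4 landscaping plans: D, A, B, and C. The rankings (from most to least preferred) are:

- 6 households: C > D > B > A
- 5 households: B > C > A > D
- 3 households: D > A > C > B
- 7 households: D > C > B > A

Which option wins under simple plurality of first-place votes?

First-place votes: D 10, A 0, B 5, C 6.
D has the most first-place votes.

D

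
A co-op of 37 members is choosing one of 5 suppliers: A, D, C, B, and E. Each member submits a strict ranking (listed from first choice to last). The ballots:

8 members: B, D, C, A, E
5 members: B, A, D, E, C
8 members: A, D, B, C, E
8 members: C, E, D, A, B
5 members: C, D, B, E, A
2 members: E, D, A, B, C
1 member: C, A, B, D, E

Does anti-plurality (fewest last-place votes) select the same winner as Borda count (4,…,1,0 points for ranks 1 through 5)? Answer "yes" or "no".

yes

Anti-plurality — last-place votes: A 5, D 0, C 7, B 8, E 17. Winner: D.
Borda — scores: A 70, D 96, C 80, B 82, E 42. Winner: D.
The two methods agree.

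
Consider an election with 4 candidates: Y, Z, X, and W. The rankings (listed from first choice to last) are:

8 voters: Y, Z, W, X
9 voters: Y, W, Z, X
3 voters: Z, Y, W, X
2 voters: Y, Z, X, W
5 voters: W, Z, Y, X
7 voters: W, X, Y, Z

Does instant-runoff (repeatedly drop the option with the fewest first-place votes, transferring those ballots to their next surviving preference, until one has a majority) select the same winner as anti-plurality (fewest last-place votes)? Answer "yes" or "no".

Instant-runoff — R1 Y 19, Z 3, X 0, W 12 (Y winner). Winner: Y.
Anti-plurality — last-place votes: Y 0, Z 7, X 25, W 2. Winner: Y.
The two methods agree.

yes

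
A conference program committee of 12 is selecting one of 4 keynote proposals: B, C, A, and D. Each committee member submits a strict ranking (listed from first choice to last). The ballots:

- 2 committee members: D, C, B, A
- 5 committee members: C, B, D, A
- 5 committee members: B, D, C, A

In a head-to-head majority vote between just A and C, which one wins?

C

Voters preferring A to C: 0; preferring C to A: 12.
C wins the head-to-head.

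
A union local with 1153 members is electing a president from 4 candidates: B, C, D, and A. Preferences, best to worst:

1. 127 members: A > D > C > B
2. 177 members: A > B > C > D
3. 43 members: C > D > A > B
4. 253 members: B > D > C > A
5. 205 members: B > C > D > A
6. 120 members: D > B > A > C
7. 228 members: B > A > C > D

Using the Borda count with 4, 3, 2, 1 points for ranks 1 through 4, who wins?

B

B: 127·1 + 177·3 + 43·1 + 253·4 + 205·4 + 120·3 + 228·4 = 3805
C: 127·2 + 177·2 + 43·4 + 253·2 + 205·3 + 120·1 + 228·2 = 2477
D: 127·3 + 177·1 + 43·3 + 253·3 + 205·2 + 120·4 + 228·1 = 2564
A: 127·4 + 177·4 + 43·2 + 253·1 + 205·1 + 120·2 + 228·3 = 2684
B has the highest Borda score (3805).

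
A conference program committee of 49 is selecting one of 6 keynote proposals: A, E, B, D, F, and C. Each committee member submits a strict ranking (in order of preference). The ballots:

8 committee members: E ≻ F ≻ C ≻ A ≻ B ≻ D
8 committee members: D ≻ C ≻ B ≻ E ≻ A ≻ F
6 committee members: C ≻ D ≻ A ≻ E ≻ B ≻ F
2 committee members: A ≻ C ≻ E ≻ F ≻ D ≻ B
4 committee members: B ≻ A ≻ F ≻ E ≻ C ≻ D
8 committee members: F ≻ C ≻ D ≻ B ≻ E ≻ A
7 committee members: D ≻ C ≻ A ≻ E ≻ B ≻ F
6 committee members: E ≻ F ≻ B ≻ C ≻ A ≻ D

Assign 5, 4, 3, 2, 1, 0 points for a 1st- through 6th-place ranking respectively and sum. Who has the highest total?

A: 8·2 + 8·1 + 6·3 + 2·5 + 4·4 + 8·0 + 7·3 + 6·1 = 95
E: 8·5 + 8·2 + 6·2 + 2·3 + 4·2 + 8·1 + 7·2 + 6·5 = 134
B: 8·1 + 8·3 + 6·1 + 2·0 + 4·5 + 8·2 + 7·1 + 6·3 = 99
D: 8·0 + 8·5 + 6·4 + 2·1 + 4·0 + 8·3 + 7·5 + 6·0 = 125
F: 8·4 + 8·0 + 6·0 + 2·2 + 4·3 + 8·5 + 7·0 + 6·4 = 112
C: 8·3 + 8·4 + 6·5 + 2·4 + 4·1 + 8·4 + 7·4 + 6·2 = 170
C has the highest Borda score (170).

C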